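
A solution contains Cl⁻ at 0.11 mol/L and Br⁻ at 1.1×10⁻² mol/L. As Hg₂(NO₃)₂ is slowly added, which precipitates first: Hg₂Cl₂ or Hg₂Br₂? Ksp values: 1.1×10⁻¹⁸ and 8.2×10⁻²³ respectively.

Hg₂Br₂

The threshold for precipitation is Q = Ksp.
For Hg₂Cl₂: [Hg₂²⁺] = (Ksp/[Cl⁻]^2) = 9.1×10⁻¹⁷ mol/L
For Hg₂Br₂: [Hg₂²⁺] = (Ksp/[Br⁻]^2) = 6.8×10⁻¹⁹ mol/L
Since Hg₂Br₂ needs less Hg₂²⁺ to reach saturation, it precipitates first.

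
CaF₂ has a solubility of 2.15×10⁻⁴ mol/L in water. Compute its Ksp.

CaF₂(s) ⇌ Ca²⁺(aq) + 2 F⁻(aq)
For each mole of CaF₂ that dissolves per liter, [Ca²⁺] = s and [F⁻] = 2s; let s denote this solubility.
Ksp = [Ca²⁺][F⁻]^2 = s · (2s)^2 = 4s^3
Ksp = 4 × (2.15×10⁻⁴)^3 = 3.98×10⁻¹¹

Ksp = 3.98×10⁻¹¹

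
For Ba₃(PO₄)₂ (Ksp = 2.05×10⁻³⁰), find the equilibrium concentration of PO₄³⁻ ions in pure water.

9.05×10⁻⁷ M

Ba₃(PO₄)₂(s) ⇌ 3 Ba²⁺(aq) + 2 PO₄³⁻(aq)
Call the molar solubility s, so that [Ba²⁺] = 3s and [PO₄³⁻] = 2s.
Ksp = [Ba²⁺]^3[PO₄³⁻]^2 = (3s)^3 · (2s)^2 = 108s^5 = 2.05×10⁻³⁰
s = 4.53×10⁻⁷ mol/L
[PO₄³⁻] = 2s = 9.05×10⁻⁷ mol/L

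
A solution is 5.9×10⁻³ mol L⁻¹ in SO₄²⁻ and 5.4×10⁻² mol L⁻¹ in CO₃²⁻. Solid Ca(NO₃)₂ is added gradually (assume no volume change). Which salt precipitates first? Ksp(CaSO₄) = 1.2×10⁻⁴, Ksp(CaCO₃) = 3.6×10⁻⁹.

A salt starts to precipitate once the ion product Q reaches its Ksp.
For CaSO₄: [Ca²⁺] = (Ksp/[SO₄²⁻]) = 2.0×10⁻² mol L⁻¹
For CaCO₃: [Ca²⁺] = (Ksp/[CO₃²⁻]) = 6.7×10⁻⁸ mol L⁻¹
Since CaCO₃ needs less Ca²⁺ to reach saturation, it precipitates first.

CaCO₃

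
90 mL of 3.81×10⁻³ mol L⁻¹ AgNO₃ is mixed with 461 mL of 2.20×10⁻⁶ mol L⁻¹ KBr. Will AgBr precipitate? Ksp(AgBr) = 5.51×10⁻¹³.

Yes

The combined volume is 551 mL.
[Ag⁺] = (3.81×10⁻³)(90)/551 = 6.22×10⁻⁴ mol L⁻¹
[Br⁻] = (2.20×10⁻⁶)(461)/551 = 1.84×10⁻⁶ mol L⁻¹
Q = [Ag⁺][Br⁻] = 1.15×10⁻⁹
Because Q > Ksp (1.15×10⁻⁹ vs 5.51×10⁻¹³), a precipitate of AgBr forms.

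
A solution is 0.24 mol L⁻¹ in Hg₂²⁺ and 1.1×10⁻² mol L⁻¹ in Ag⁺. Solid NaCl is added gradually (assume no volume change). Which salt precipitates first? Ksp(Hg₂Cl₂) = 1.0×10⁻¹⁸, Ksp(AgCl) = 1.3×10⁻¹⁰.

Hg₂Cl₂

A salt starts to precipitate once the ion product Q reaches its Ksp.
For Hg₂Cl₂: [Cl⁻] = (Ksp/[Hg₂²⁺])^(1/2) = 2.0×10⁻⁹ mol L⁻¹
For AgCl: [Cl⁻] = (Ksp/[Ag⁺]) = 1.2×10⁻⁸ mol L⁻¹
Since Hg₂Cl₂ needs less Cl⁻ to reach saturation, it precipitates first.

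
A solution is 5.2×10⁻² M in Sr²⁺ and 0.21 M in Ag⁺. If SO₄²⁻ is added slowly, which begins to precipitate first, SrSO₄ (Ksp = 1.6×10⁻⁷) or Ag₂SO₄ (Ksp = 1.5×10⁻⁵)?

SrSO₄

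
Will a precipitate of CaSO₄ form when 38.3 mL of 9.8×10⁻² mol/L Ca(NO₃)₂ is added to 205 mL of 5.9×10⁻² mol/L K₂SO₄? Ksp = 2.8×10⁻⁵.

After mixing, V = 38.3 mL + 205 mL = 243.3 mL.
[Ca²⁺] = (9.8×10⁻²)(38.3)/243.3 = 1.5×10⁻² mol/L
[SO₄²⁻] = (5.9×10⁻²)(205)/243.3 = 5.0×10⁻² mol/L
Q = [Ca²⁺][SO₄²⁻] = 7.7×10⁻⁴
Since Q (7.7×10⁻⁴) exceeds Ksp (2.8×10⁻⁵), CaSO₄ will precipitate.

Yes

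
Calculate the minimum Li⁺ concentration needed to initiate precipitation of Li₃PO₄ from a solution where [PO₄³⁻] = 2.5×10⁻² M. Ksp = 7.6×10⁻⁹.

Precipitation of each salt begins when its ion product equals Ksp.
Li₃PO₄(s) ⇌ 3 Li⁺(aq) + PO₄³⁻(aq)
Ksp = [Li⁺]^3[PO₄³⁻] = [Li⁺]^3(2.5×10⁻²)
[Li⁺]^3 = 7.6×10⁻⁹ / (2.5×10⁻²) = 3.0×10⁻⁷
[Li⁺] = 6.7×10⁻³ M

6.7×10⁻³ M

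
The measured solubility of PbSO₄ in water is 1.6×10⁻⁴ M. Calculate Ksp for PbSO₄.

PbSO₄(s) ⇌ Pb²⁺(aq) + SO₄²⁻(aq)
Let s be the molar solubility. Then [Pb²⁺] = s and [SO₄²⁻] = s.
Ksp = [Pb²⁺][SO₄²⁻] = s · s = s^2
Ksp = (1.6×10⁻⁴)^2 = 2.6×10⁻⁸

Ksp = 2.6×10⁻⁸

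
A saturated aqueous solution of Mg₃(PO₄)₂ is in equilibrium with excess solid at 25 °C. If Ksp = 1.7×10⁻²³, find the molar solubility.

1.1×10⁻⁵ M

Mg₃(PO₄)₂(s) ⇌ 3 Mg²⁺(aq) + 2 PO₄³⁻(aq)
With molar solubility s: [Mg²⁺] = 3s, [PO₄³⁻] = 2s.
Ksp = [Mg²⁺]^3[PO₄³⁻]^2 = (3s)^3 · (2s)^2 = 108s^5
108s^5 = 1.7×10⁻²³  ⇒  s^5 = 1.6×10⁻²⁵
s = 1.1×10⁻⁵ mol L⁻¹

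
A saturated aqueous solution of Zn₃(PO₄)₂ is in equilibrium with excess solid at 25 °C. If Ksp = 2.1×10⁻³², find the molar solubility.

Zn₃(PO₄)₂(s) ⇌ 3 Zn²⁺(aq) + 2 PO₄³⁻(aq)
Call the molar solubility s, so that [Zn²⁺] = 3s and [PO₄³⁻] = 2s.
Ksp = [Zn²⁺]^3[PO₄³⁻]^2 = (3s)^3 · (2s)^2 = 108s^5
108s^5 = 2.1×10⁻³²  ⇒  s^5 = 1.9×10⁻³⁴
s = 1.8×10⁻⁷ mol/L

1.8×10⁻⁷ M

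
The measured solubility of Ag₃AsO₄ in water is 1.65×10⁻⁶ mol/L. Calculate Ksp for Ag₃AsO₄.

Ksp = 2.00×10⁻²²

Ag₃AsO₄(s) ⇌ 3 Ag⁺(aq) + AsO₄³⁻(aq)
For each mole of Ag₃AsO₄ that dissolves per liter, [Ag⁺] = 3s and [AsO₄³⁻] = s; let s denote this solubility.
Ksp = [Ag⁺]^3[AsO₄³⁻] = (3s)^3 · s = 27s^4
Ksp = 27 × (1.65×10⁻⁶)^4 = 2.00×10⁻²²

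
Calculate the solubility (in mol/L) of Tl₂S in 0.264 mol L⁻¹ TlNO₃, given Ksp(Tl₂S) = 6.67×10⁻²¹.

9.57×10⁻²⁰ M

Tl₂S(s) ⇌ 2 Tl⁺(aq) + S²⁻(aq)
The solution already contains Tl⁺ at 0.264 mol L⁻¹. Let s be the molar solubility of Tl₂S.
[Tl⁺] ≈ 0.264 mol L⁻¹ (common ion dominates); [S²⁻] = s.
Ksp = [Tl⁺]^2[S²⁻] = (0.264)^2s
s = 6.67×10⁻²¹ / (0.264)^2 = 9.57×10⁻²⁰
s = 9.57×10⁻²⁰ mol L⁻¹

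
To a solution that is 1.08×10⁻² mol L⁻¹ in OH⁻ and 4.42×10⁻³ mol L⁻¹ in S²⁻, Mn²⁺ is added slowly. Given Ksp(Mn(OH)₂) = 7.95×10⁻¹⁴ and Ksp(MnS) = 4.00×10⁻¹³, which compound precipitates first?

MnS

The threshold for precipitation is Q = Ksp.
For Mn(OH)₂: [Mn²⁺] = (Ksp/[OH⁻]^2) = 6.82×10⁻¹⁰ mol L⁻¹
For MnS: [Mn²⁺] = (Ksp/[S²⁻]) = 9.05×10⁻¹¹ mol L⁻¹
Since MnS needs less Mn²⁺ to reach saturation, it precipitates first.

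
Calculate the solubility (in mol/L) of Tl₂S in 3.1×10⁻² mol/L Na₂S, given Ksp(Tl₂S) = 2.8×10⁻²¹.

1.5×10⁻¹⁰ M

Tl₂S(s) ⇌ 2 Tl⁺(aq) + S²⁻(aq)
Let s be the solubility of Tl₂S here. The common ion gives [S²⁻] ≈ 3.1×10⁻² mol/L, and [Tl⁺] = 2s.
Ksp = [Tl⁺]^2[S²⁻] = (2s)^2(3.1×10⁻²)
(2s)^2 = 2.8×10⁻²¹ / (3.1×10⁻²) = 9.0×10⁻²⁰
s = 1.5×10⁻¹⁰ mol/L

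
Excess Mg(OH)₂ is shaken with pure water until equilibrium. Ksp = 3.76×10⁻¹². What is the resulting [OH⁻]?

1.96×10⁻⁴ M

Mg(OH)₂(s) ⇌ Mg²⁺(aq) + 2 OH⁻(aq)
For each mole of Mg(OH)₂ that dissolves per liter, [Mg²⁺] = s and [OH⁻] = 2s; let s denote this solubility.
Ksp = [Mg²⁺][OH⁻]^2 = s · (2s)^2 = 4s^3 = 3.76×10⁻¹²
s = 9.80×10⁻⁵ mol L⁻¹
[OH⁻] = 2s = 1.96×10⁻⁴ mol L⁻¹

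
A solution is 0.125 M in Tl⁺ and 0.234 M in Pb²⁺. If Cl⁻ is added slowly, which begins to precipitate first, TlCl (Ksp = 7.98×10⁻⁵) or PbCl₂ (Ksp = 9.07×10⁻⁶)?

The threshold for precipitation is Q = Ksp.
For TlCl: [Cl⁻] = (Ksp/[Tl⁺]) = 6.38×10⁻⁴ M
For PbCl₂: [Cl⁻] = (Ksp/[Pb²⁺])^(1/2) = 6.23×10⁻³ M
Since TlCl needs less Cl⁻ to reach saturation, it precipitates first.

TlCl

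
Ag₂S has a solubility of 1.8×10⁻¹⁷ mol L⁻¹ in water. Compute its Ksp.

Ksp = 2.3×10⁻⁵⁰

Ag₂S(s) ⇌ 2 Ag⁺(aq) + S²⁻(aq)
For each mole of Ag₂S that dissolves per liter, [Ag⁺] = 2s and [S²⁻] = s; let s denote this solubility.
Ksp = [Ag⁺]^2[S²⁻] = (2s)^2 · s = 4s^3
Ksp = 4 × (1.8×10⁻¹⁷)^3 = 2.3×10⁻⁵⁰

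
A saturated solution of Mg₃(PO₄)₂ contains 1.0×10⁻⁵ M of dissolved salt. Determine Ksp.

Ksp = 1.1×10⁻²³

Mg₃(PO₄)₂(s) ⇌ 3 Mg²⁺(aq) + 2 PO₄³⁻(aq)
With molar solubility s: [Mg²⁺] = 3s, [PO₄³⁻] = 2s.
Ksp = [Mg²⁺]^3[PO₄³⁻]^2 = (3s)^3 · (2s)^2 = 108s^5
Ksp = 108 × (1.0×10⁻⁵)^5 = 1.1×10⁻²³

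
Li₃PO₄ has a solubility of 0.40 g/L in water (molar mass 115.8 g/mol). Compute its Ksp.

Ksp = 3.8×10⁻⁹

s = (0.40 g L⁻¹)/(115.8 g mol⁻¹) = 3.454×10⁻³ M
Li₃PO₄(s) ⇌ 3 Li⁺(aq) + PO₄³⁻(aq)
Call the molar solubility s, so that [Li⁺] = 3s and [PO₄³⁻] = s.
Ksp = [Li⁺]^3[PO₄³⁻] = (3s)^3 · s = 27s^4
Ksp = 27 × (3.454×10⁻³)^4 = 3.8×10⁻⁹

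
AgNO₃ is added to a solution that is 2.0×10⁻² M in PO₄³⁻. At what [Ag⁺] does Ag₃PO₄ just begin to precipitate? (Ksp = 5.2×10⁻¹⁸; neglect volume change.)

A salt starts to precipitate once the ion product Q reaches its Ksp.
Ag₃PO₄(s) ⇌ 3 Ag⁺(aq) + PO₄³⁻(aq)
Ksp = [Ag⁺]^3[PO₄³⁻] = [Ag⁺]^3(2.0×10⁻²)
[Ag⁺]^3 = 5.2×10⁻¹⁸ / (2.0×10⁻²) = 2.6×10⁻¹⁶
[Ag⁺] = 6.4×10⁻⁶ M

6.4×10⁻⁶ M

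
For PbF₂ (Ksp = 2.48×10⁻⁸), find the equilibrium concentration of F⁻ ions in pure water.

PbF₂(s) ⇌ Pb²⁺(aq) + 2 F⁻(aq)
Call the molar solubility s, so that [Pb²⁺] = s and [F⁻] = 2s.
Ksp = [Pb²⁺][F⁻]^2 = s · (2s)^2 = 4s^3 = 2.48×10⁻⁸
s = 1.84×10⁻³ M
[F⁻] = 2s = 3.67×10⁻³ M

3.67×10⁻³ M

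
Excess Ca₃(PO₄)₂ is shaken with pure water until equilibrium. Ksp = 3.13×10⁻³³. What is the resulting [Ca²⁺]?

Ca₃(PO₄)₂(s) ⇌ 3 Ca²⁺(aq) + 2 PO₄³⁻(aq)
Let s be the molar solubility. Then [Ca²⁺] = 3s and [PO₄³⁻] = 2s.
Ksp = [Ca²⁺]^3[PO₄³⁻]^2 = (3s)^3 · (2s)^2 = 108s^5 = 3.13×10⁻³³
s = 1.24×10⁻⁷ M
[Ca²⁺] = 3s = 3.71×10⁻⁷ M

3.71×10⁻⁷ M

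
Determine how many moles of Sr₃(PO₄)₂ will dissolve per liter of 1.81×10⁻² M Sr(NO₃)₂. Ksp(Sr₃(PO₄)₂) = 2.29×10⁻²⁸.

Sr₃(PO₄)₂(s) ⇌ 3 Sr²⁺(aq) + 2 PO₄³⁻(aq)
Let s be the solubility of Sr₃(PO₄)₂ here. The common ion gives [Sr²⁺] ≈ 1.81×10⁻² M, and [PO₄³⁻] = 2s.
Ksp = [Sr²⁺]^3[PO₄³⁻]^2 = (1.81×10⁻²)^3(2s)^2
(2s)^2 = 2.29×10⁻²⁸ / (1.81×10⁻²)^3 = 3.86×10⁻²³
s = 3.11×10⁻¹² M

3.11×10⁻¹² M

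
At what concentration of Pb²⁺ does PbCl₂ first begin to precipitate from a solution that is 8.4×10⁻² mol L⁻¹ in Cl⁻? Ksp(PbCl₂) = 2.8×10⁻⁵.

Precipitation begins when Q = Ksp.
PbCl₂(s) ⇌ Pb²⁺(aq) + 2 Cl⁻(aq)
Ksp = [Pb²⁺][Cl⁻]^2 = [Pb²⁺](8.4×10⁻²)^2
[Pb²⁺] = 2.8×10⁻⁵ / (8.4×10⁻²)^2 = 4.0×10⁻³
[Pb²⁺] = 4.0×10⁻³ mol L⁻¹

4.0×10⁻³ M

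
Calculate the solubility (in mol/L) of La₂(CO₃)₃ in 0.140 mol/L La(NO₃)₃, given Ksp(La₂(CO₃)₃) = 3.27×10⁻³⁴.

8.52×10⁻¹² M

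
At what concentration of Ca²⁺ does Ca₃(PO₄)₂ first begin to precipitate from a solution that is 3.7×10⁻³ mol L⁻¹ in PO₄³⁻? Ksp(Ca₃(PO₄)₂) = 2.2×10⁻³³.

5.4×10⁻¹⁰ M

The threshold for precipitation is Q = Ksp.
Ca₃(PO₄)₂(s) ⇌ 3 Ca²⁺(aq) + 2 PO₄³⁻(aq)
Ksp = [Ca²⁺]^3[PO₄³⁻]^2 = [Ca²⁺]^3(3.7×10⁻³)^2
[Ca²⁺]^3 = 2.2×10⁻³³ / (3.7×10⁻³)^2 = 1.6×10⁻²⁸
[Ca²⁺] = 5.4×10⁻¹⁰ mol L⁻¹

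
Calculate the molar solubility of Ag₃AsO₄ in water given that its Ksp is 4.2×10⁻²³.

Ag₃AsO₄(s) ⇌ 3 Ag⁺(aq) + AsO₄³⁻(aq)
With molar solubility s: [Ag⁺] = 3s, [AsO₄³⁻] = s.
Ksp = [Ag⁺]^3[AsO₄³⁻] = (3s)^3 · s = 27s^4
27s^4 = 4.2×10⁻²³  ⇒  s^4 = 1.6×10⁻²⁴
Taking the 4th root, s = 1.1×10⁻⁶ mol L⁻¹.

1.1×10⁻⁶ M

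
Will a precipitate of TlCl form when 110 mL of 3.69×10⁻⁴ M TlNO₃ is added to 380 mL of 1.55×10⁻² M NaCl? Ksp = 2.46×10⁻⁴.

Total volume after mixing = 110 + 380 = 490 mL.
[Tl⁺] = (3.69×10⁻⁴)(110)/490 = 8.28×10⁻⁵ M
[Cl⁻] = (1.55×10⁻²)(380)/490 = 1.20×10⁻² M
Q = [Tl⁺][Cl⁻] = 9.96×10⁻⁷
Since Q (9.96×10⁻⁷) is less than Ksp (2.46×10⁻⁴), no TlCl precipitates.

No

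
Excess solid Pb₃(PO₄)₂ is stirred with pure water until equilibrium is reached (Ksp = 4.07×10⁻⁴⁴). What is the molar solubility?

8.23×10⁻¹⁰ M

Pb₃(PO₄)₂(s) ⇌ 3 Pb²⁺(aq) + 2 PO₄³⁻(aq)
For each mole of Pb₃(PO₄)₂ that dissolves per liter, [Pb²⁺] = 3s and [PO₄³⁻] = 2s; let s denote this solubility.
Ksp = [Pb²⁺]^3[PO₄³⁻]^2 = (3s)^3 · (2s)^2 = 108s^5
108s^5 = 4.07×10⁻⁴⁴  ⇒  s^5 = 3.77×10⁻⁴⁶
s = (3.77×10⁻⁴⁶)^(1/5) = 8.23×10⁻¹⁰ mol L⁻¹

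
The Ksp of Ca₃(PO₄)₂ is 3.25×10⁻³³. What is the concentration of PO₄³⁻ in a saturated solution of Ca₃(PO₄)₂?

Ca₃(PO₄)₂(s) ⇌ 3 Ca²⁺(aq) + 2 PO₄³⁻(aq)
With molar solubility s: [Ca²⁺] = 3s, [PO₄³⁻] = 2s.
Ksp = [Ca²⁺]^3[PO₄³⁻]^2 = (3s)^3 · (2s)^2 = 108s^5 = 3.25×10⁻³³
s = 1.25×10⁻⁷ M
[PO₄³⁻] = 2s = 2.49×10⁻⁷ M

2.49×10⁻⁷ M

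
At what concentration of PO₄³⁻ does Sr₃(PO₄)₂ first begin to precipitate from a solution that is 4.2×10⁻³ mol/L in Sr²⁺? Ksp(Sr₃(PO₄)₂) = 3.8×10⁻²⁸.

A salt starts to precipitate once the ion product Q reaches its Ksp.
Sr₃(PO₄)₂(s) ⇌ 3 Sr²⁺(aq) + 2 PO₄³⁻(aq)
Ksp = [Sr²⁺]^3[PO₄³⁻]^2 = [PO₄³⁻]^2(4.2×10⁻³)^3
[PO₄³⁻]^2 = 3.8×10⁻²⁸ / (4.2×10⁻³)^3 = 5.1×10⁻²¹
[PO₄³⁻] = 7.2×10⁻¹¹ mol/L

7.2×10⁻¹¹ M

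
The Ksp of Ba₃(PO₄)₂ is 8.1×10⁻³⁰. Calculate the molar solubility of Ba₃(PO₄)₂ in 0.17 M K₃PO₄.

2.2×10⁻¹⁰ M

Ba₃(PO₄)₂(s) ⇌ 3 Ba²⁺(aq) + 2 PO₄³⁻(aq)
The solution already contains PO₄³⁻ at 0.17 M. Let s be the molar solubility of Ba₃(PO₄)₂.
[PO₄³⁻] ≈ 0.17 M (common ion dominates); [Ba²⁺] = 3s.
Ksp = [Ba²⁺]^3[PO₄³⁻]^2 = (3s)^3(0.17)^2
(3s)^3 = 8.1×10⁻³⁰ / (0.17)^2 = 2.8×10⁻²⁸
s = 2.2×10⁻¹⁰ M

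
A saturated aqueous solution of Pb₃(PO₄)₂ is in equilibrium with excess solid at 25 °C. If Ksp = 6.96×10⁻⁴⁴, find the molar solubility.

9.16×10⁻¹⁰ M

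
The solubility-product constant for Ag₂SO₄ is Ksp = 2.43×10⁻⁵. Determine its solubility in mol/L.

1.82×10⁻² M

Ag₂SO₄(s) ⇌ 2 Ag⁺(aq) + SO₄²⁻(aq)
Let s be the molar solubility. Then [Ag⁺] = 2s and [SO₄²⁻] = s.
Ksp = [Ag⁺]^2[SO₄²⁻] = (2s)^2 · s = 4s^3
4s^3 = 2.43×10⁻⁵  ⇒  s^3 = 6.08×10⁻⁶
s = 1.82×10⁻² M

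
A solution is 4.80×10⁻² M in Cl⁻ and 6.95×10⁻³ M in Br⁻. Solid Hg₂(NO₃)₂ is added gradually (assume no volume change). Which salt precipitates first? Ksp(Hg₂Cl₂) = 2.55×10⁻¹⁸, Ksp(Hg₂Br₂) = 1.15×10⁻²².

A salt starts to precipitate once the ion product Q reaches its Ksp.
For Hg₂Cl₂: [Hg₂²⁺] = (Ksp/[Cl⁻]^2) = 1.11×10⁻¹⁵ M
For Hg₂Br₂: [Hg₂²⁺] = (Ksp/[Br⁻]^2) = 2.38×10⁻¹⁸ M
The smaller threshold [Hg₂²⁺] is reached first, so Hg₂Br₂ precipitates first.

Hg₂Br₂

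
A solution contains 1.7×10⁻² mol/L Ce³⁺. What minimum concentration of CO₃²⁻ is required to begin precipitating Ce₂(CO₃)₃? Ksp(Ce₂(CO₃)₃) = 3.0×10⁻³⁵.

4.7×10⁻¹¹ M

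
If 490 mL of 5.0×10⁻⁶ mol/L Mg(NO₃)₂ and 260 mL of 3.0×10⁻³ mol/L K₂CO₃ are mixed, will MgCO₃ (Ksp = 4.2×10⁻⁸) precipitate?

Total volume after mixing = 490 + 260 = 750 mL.
[Mg²⁺] = (5.0×10⁻⁶)(490)/750 = 3.3×10⁻⁶ mol/L
[CO₃²⁻] = (3.0×10⁻³)(260)/750 = 1.0×10⁻³ mol/L
Q = [Mg²⁺][CO₃²⁻] = 3.4×10⁻⁹
Since Q (3.4×10⁻⁹) is less than Ksp (4.2×10⁻⁸), no MgCO₃ precipitates.

No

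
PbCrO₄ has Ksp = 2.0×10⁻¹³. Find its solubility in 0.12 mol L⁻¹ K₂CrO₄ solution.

1.7×10⁻¹² M

PbCrO₄(s) ⇌ Pb²⁺(aq) + CrO₄²⁻(aq)
With CrO₄²⁻ already at 0.12 mol L⁻¹ and s small, take [CrO₄²⁻] ≈ 0.12 mol L⁻¹ and [Pb²⁺] = s.
Ksp = [Pb²⁺][CrO₄²⁻] = s(0.12)
s = 2.0×10⁻¹³ / (0.12) = 1.7×10⁻¹²
s = 1.7×10⁻¹² mol L⁻¹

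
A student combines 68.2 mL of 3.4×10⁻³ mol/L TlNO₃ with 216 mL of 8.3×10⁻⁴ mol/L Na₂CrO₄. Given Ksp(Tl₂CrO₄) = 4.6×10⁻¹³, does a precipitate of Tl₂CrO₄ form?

Yes

Total volume after mixing = 68.2 + 216 = 284.2 mL.
[Tl⁺] = (3.4×10⁻³)(68.2)/284.2 = 8.2×10⁻⁴ mol/L
[CrO₄²⁻] = (8.3×10⁻⁴)(216)/284.2 = 6.3×10⁻⁴ mol/L
Q = [Tl⁺]^2[CrO₄²⁻] = 4.2×10⁻¹⁰
Since Q (4.2×10⁻¹⁰) exceeds Ksp (4.6×10⁻¹³), Tl₂CrO₄ will precipitate.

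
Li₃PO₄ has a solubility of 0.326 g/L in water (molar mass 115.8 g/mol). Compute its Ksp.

Ksp = 1.70×10⁻⁹

Molar solubility s = (0.326 g/L) / (115.8 g/mol) = 2.8152×10⁻³ mol/L
Li₃PO₄(s) ⇌ 3 Li⁺(aq) + PO₄³⁻(aq)
With molar solubility s: [Li⁺] = 3s, [PO₄³⁻] = s.
Ksp = [Li⁺]^3[PO₄³⁻] = (3s)^3 · s = 27s^4
Ksp = 27 × (2.8152×10⁻³)^4 = 1.70×10⁻⁹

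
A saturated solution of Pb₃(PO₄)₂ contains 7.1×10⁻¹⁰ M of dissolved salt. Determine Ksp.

Ksp = 1.9×10⁻⁴⁴

Pb₃(PO₄)₂(s) ⇌ 3 Pb²⁺(aq) + 2 PO₄³⁻(aq)
Let s be the molar solubility. Then [Pb²⁺] = 3s and [PO₄³⁻] = 2s.
Ksp = [Pb²⁺]^3[PO₄³⁻]^2 = (3s)^3 · (2s)^2 = 108s^5
Ksp = 108 × (7.1×10⁻¹⁰)^5 = 1.9×10⁻⁴⁴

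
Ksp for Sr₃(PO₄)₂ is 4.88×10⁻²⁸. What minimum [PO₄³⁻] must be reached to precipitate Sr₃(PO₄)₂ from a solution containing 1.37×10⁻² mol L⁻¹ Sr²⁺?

The threshold for precipitation is Q = Ksp.
Sr₃(PO₄)₂(s) ⇌ 3 Sr²⁺(aq) + 2 PO₄³⁻(aq)
Ksp = [Sr²⁺]^3[PO₄³⁻]^2 = [PO₄³⁻]^2(1.37×10⁻²)^3
[PO₄³⁻]^2 = 4.88×10⁻²⁸ / (1.37×10⁻²)^3 = 1.90×10⁻²²
[PO₄³⁻] = 1.38×10⁻¹¹ mol L⁻¹

1.38×10⁻¹¹ M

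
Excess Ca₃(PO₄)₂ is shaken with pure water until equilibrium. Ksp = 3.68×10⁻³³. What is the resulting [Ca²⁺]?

Ca₃(PO₄)₂(s) ⇌ 3 Ca²⁺(aq) + 2 PO₄³⁻(aq)
For each mole of Ca₃(PO₄)₂ that dissolves per liter, [Ca²⁺] = 3s and [PO₄³⁻] = 2s; let s denote this solubility.
Ksp = [Ca²⁺]^3[PO₄³⁻]^2 = (3s)^3 · (2s)^2 = 108s^5 = 3.68×10⁻³³
s = 1.28×10⁻⁷ M
[Ca²⁺] = 3s = 3.83×10⁻⁷ M

3.83×10⁻⁷ M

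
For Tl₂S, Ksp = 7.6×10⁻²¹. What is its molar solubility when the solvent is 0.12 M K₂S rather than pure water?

1.3×10⁻¹⁰ M

Tl₂S(s) ⇌ 2 Tl⁺(aq) + S²⁻(aq)
Let s be the solubility of Tl₂S here. The common ion gives [S²⁻] ≈ 0.12 M, and [Tl⁺] = 2s.
Ksp = [Tl⁺]^2[S²⁻] = (2s)^2(0.12)
(2s)^2 = 7.6×10⁻²¹ / (0.12) = 6.3×10⁻²⁰
s = 1.3×10⁻¹⁰ M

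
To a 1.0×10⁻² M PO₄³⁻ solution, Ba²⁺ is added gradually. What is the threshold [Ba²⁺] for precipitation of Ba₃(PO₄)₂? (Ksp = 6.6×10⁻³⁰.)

4.0×10⁻⁹ M

Precipitation of each salt begins when its ion product equals Ksp.
Ba₃(PO₄)₂(s) ⇌ 3 Ba²⁺(aq) + 2 PO₄³⁻(aq)
Ksp = [Ba²⁺]^3[PO₄³⁻]^2 = [Ba²⁺]^3(1.0×10⁻²)^2
[Ba²⁺]^3 = 6.6×10⁻³⁰ / (1.0×10⁻²)^2 = 6.6×10⁻²⁶
[Ba²⁺] = 4.0×10⁻⁹ M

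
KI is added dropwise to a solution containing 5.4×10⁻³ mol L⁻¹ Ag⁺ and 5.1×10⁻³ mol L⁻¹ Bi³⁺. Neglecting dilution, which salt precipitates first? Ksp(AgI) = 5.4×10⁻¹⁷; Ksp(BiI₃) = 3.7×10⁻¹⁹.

AgI

Precipitation begins when Q = Ksp.
For AgI: [I⁻] = (Ksp/[Ag⁺]) = 1.0×10⁻¹⁴ mol L⁻¹
For BiI₃: [I⁻] = (Ksp/[Bi³⁺])^(1/3) = 4.2×10⁻⁶ mol L⁻¹
AgI requires the lower [I⁻], so it precipitates first.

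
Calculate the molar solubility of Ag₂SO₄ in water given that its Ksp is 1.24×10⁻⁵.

1.46×10⁻² M

Ag₂SO₄(s) ⇌ 2 Ag⁺(aq) + SO₄²⁻(aq)
If s mol/L of Ag₂SO₄ dissolves, [Ag⁺] = 2s and [SO₄²⁻] = s.
Ksp = [Ag⁺]^2[SO₄²⁻] = (2s)^2 · s = 4s^3
4s^3 = 1.24×10⁻⁵  ⇒  s^3 = 3.10×10⁻⁶
Taking the 3rd root, s = 1.46×10⁻² mol/L.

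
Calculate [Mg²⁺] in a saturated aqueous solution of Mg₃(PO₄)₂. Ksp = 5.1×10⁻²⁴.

2.6×10⁻⁵ M

Mg₃(PO₄)₂(s) ⇌ 3 Mg²⁺(aq) + 2 PO₄³⁻(aq)
With molar solubility s: [Mg²⁺] = 3s, [PO₄³⁻] = 2s.
Ksp = [Mg²⁺]^3[PO₄³⁻]^2 = (3s)^3 · (2s)^2 = 108s^5 = 5.1×10⁻²⁴
s = 8.6×10⁻⁶ mol/L
[Mg²⁺] = 3s = 2.6×10⁻⁵ mol/L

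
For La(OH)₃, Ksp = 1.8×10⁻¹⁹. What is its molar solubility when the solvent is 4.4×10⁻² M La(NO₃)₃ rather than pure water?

5.3×10⁻⁷ M

La(OH)₃(s) ⇌ La³⁺(aq) + 3 OH⁻(aq)
The solution already contains La³⁺ at 4.4×10⁻² M. Let s be the molar solubility of La(OH)₃.
[La³⁺] ≈ 4.4×10⁻² M (common ion dominates); [OH⁻] = 3s.
Ksp = [La³⁺][OH⁻]^3 = (4.4×10⁻²)(3s)^3
(3s)^3 = 1.8×10⁻¹⁹ / (4.4×10⁻²) = 4.1×10⁻¹⁸
s = 5.3×10⁻⁷ M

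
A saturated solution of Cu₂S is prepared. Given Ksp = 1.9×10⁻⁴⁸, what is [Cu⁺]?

Cu₂S(s) ⇌ 2 Cu⁺(aq) + S²⁻(aq)
Let s be the molar solubility. Then [Cu⁺] = 2s and [S²⁻] = s.
Ksp = [Cu⁺]^2[S²⁻] = (2s)^2 · s = 4s^3 = 1.9×10⁻⁴⁸
s = 7.8×10⁻¹⁷ mol/L
[Cu⁺] = 2s = 1.6×10⁻¹⁶ mol/L

1.6×10⁻¹⁶ M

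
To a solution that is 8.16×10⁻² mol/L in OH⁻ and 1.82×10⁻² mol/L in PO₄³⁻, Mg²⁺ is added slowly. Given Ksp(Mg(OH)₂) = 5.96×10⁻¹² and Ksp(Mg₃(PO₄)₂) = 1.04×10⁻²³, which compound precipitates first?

Mg(OH)₂

Each salt precipitates once Q = Ksp for that salt.
For Mg(OH)₂: [Mg²⁺] = (Ksp/[OH⁻]^2) = 8.95×10⁻¹⁰ mol/L
For Mg₃(PO₄)₂: [Mg²⁺] = (Ksp/[PO₄³⁻]^2)^(1/3) = 3.15×10⁻⁷ mol/L
The smaller threshold [Mg²⁺] is reached first, so Mg(OH)₂ precipitates first.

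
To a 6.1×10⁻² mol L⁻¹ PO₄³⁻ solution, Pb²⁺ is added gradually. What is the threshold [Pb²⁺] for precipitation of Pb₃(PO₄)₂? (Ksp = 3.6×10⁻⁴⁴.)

2.1×10⁻¹⁴ M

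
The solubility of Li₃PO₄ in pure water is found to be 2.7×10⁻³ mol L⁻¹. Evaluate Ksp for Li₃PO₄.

Li₃PO₄(s) ⇌ 3 Li⁺(aq) + PO₄³⁻(aq)
Call the molar solubility s, so that [Li⁺] = 3s and [PO₄³⁻] = s.
Ksp = [Li⁺]^3[PO₄³⁻] = (3s)^3 · s = 27s^4
Ksp = 27 × (2.7×10⁻³)^4 = 1.4×10⁻⁹

Ksp = 1.4×10⁻⁹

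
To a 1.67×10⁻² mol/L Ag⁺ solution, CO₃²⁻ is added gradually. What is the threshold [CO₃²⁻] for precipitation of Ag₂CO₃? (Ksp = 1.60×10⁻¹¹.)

Precipitation begins when Q = Ksp.
Ag₂CO₃(s) ⇌ 2 Ag⁺(aq) + CO₃²⁻(aq)
Ksp = [Ag⁺]^2[CO₃²⁻] = [CO₃²⁻](1.67×10⁻²)^2
[CO₃²⁻] = 1.60×10⁻¹¹ / (1.67×10⁻²)^2 = 5.74×10⁻⁸
[CO₃²⁻] = 5.74×10⁻⁸ mol/L

5.74×10⁻⁸ M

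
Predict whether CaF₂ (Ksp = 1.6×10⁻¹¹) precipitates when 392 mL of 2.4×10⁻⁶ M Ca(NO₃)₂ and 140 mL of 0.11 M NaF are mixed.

Yes

After mixing, V = 392 mL + 140 mL = 532 mL.
[Ca²⁺] = (2.4×10⁻⁶)(392)/532 = 1.8×10⁻⁶ M
[F⁻] = (0.11)(140)/532 = 2.9×10⁻² M
Q = [Ca²⁺][F⁻]^2 = 1.5×10⁻⁹
Because Q > Ksp (1.5×10⁻⁹ vs 1.6×10⁻¹¹), a precipitate of CaF₂ forms.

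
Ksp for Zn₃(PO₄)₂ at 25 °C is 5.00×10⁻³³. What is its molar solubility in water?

Zn₃(PO₄)₂(s) ⇌ 3 Zn²⁺(aq) + 2 PO₄³⁻(aq)
With molar solubility s: [Zn²⁺] = 3s, [PO₄³⁻] = 2s.
Ksp = [Zn²⁺]^3[PO₄³⁻]^2 = (3s)^3 · (2s)^2 = 108s^5
108s^5 = 5.00×10⁻³³  ⇒  s^5 = 4.63×10⁻³⁵
s = (4.63×10⁻³⁵)^(1/5) = 1.36×10⁻⁷ mol L⁻¹

1.36×10⁻⁷ M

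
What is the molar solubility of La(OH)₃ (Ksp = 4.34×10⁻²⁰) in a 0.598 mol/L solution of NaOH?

La(OH)₃(s) ⇌ La³⁺(aq) + 3 OH⁻(aq)
Let s be the solubility of La(OH)₃ here. The common ion gives [OH⁻] ≈ 0.598 mol/L, and [La³⁺] = s.
Ksp = [La³⁺][OH⁻]^3 = s(0.598)^3
s = 4.34×10⁻²⁰ / (0.598)^3 = 2.03×10⁻¹⁹
s = 2.03×10⁻¹⁹ mol/L

2.03×10⁻¹⁹ M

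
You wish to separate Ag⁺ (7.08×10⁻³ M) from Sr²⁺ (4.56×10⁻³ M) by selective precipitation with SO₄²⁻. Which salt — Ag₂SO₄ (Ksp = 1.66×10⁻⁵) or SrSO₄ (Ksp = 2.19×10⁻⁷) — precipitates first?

SrSO₄

A salt starts to precipitate once the ion product Q reaches its Ksp.
For Ag₂SO₄: [SO₄²⁻] = (Ksp/[Ag⁺]^2) = 0.331 M
For SrSO₄: [SO₄²⁻] = (Ksp/[Sr²⁺]) = 4.80×10⁻⁵ M
The smaller threshold [SO₄²⁻] is reached first, so SrSO₄ precipitates first.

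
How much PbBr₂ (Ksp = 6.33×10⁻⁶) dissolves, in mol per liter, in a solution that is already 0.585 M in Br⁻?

1.85×10⁻⁵ M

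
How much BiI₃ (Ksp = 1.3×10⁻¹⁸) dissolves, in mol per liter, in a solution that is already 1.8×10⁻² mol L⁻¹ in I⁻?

2.2×10⁻¹³ M

BiI₃(s) ⇌ Bi³⁺(aq) + 3 I⁻(aq)
The solution already contains I⁻ at 1.8×10⁻² mol L⁻¹. Let s be the molar solubility of BiI₃.
[I⁻] ≈ 1.8×10⁻² mol L⁻¹ (common ion dominates); [Bi³⁺] = s.
Ksp = [Bi³⁺][I⁻]^3 = s(1.8×10⁻²)^3
s = 1.3×10⁻¹⁸ / (1.8×10⁻²)^3 = 2.2×10⁻¹³
s = 2.2×10⁻¹³ mol L⁻¹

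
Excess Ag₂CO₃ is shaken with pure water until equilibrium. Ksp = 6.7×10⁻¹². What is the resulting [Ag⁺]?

Ag₂CO₃(s) ⇌ 2 Ag⁺(aq) + CO₃²⁻(aq)
Let s be the molar solubility. Then [Ag⁺] = 2s and [CO₃²⁻] = s.
Ksp = [Ag⁺]^2[CO₃²⁻] = (2s)^2 · s = 4s^3 = 6.7×10⁻¹²
s = 1.2×10⁻⁴ M
[Ag⁺] = 2s = 2.4×10⁻⁴ M

2.4×10⁻⁴ M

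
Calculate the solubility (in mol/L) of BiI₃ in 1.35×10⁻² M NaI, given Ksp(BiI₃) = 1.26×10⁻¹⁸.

BiI₃(s) ⇌ Bi³⁺(aq) + 3 I⁻(aq)
The solution already contains I⁻ at 1.35×10⁻² M. Let s be the molar solubility of BiI₃.
[I⁻] ≈ 1.35×10⁻² M (common ion dominates); [Bi³⁺] = s.
Ksp = [Bi³⁺][I⁻]^3 = s(1.35×10⁻²)^3
s = 1.26×10⁻¹⁸ / (1.35×10⁻²)^3 = 5.12×10⁻¹³
s = 5.12×10⁻¹³ M

5.12×10⁻¹³ M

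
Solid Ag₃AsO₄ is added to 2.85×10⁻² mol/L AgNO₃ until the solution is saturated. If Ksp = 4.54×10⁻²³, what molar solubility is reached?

1.96×10⁻¹⁸ M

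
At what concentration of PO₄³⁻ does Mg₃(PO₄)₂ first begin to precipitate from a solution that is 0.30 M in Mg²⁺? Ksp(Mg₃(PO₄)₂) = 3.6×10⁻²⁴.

1.2×10⁻¹¹ M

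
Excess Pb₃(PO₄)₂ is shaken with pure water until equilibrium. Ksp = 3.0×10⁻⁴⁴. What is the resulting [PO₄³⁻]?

1.5×10⁻⁹ M

Pb₃(PO₄)₂(s) ⇌ 3 Pb²⁺(aq) + 2 PO₄³⁻(aq)
Call the molar solubility s, so that [Pb²⁺] = 3s and [PO₄³⁻] = 2s.
Ksp = [Pb²⁺]^3[PO₄³⁻]^2 = (3s)^3 · (2s)^2 = 108s^5 = 3.0×10⁻⁴⁴
s = 7.7×10⁻¹⁰ mol/L
[PO₄³⁻] = 2s = 1.5×10⁻⁹ mol/L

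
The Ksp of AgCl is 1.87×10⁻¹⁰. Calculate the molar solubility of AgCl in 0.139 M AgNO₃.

1.35×10⁻⁹ M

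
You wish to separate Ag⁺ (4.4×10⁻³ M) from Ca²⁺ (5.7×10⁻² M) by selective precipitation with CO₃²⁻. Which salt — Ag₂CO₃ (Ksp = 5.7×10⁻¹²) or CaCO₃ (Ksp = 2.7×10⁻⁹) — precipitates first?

A salt starts to precipitate once the ion product Q reaches its Ksp.
For Ag₂CO₃: [CO₃²⁻] = (Ksp/[Ag⁺]^2) = 2.9×10⁻⁷ M
For CaCO₃: [CO₃²⁻] = (Ksp/[Ca²⁺]) = 4.7×10⁻⁸ M
The smaller threshold [CO₃²⁻] is reached first, so CaCO₃ precipitates first.

CaCO₃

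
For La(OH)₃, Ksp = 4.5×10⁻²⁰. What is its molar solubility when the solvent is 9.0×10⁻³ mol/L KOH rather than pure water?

La(OH)₃(s) ⇌ La³⁺(aq) + 3 OH⁻(aq)
The solution already contains OH⁻ at 9.0×10⁻³ mol/L. Let s be the molar solubility of La(OH)₃.
[OH⁻] ≈ 9.0×10⁻³ mol/L (common ion dominates); [La³⁺] = s.
Ksp = [La³⁺][OH⁻]^3 = s(9.0×10⁻³)^3
s = 4.5×10⁻²⁰ / (9.0×10⁻³)^3 = 6.2×10⁻¹⁴
s = 6.2×10⁻¹⁴ mol/L

6.2×10⁻¹⁴ M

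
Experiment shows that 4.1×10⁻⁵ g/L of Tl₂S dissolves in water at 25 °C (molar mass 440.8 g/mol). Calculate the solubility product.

Ksp = 3.2×10⁻²¹

Molar solubility s = (4.1×10⁻⁵ g/L) / (440.8 g/mol) = 9.301×10⁻⁸ mol/L
Tl₂S(s) ⇌ 2 Tl⁺(aq) + S²⁻(aq)
With molar solubility s: [Tl⁺] = 2s, [S²⁻] = s.
Ksp = [Tl⁺]^2[S²⁻] = (2s)^2 · s = 4s^3
Ksp = 4 × (9.301×10⁻⁸)^3 = 3.2×10⁻²¹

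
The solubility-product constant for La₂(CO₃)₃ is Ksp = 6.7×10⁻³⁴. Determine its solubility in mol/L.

La₂(CO₃)₃(s) ⇌ 2 La³⁺(aq) + 3 CO₃²⁻(aq)
If s mol/L of La₂(CO₃)₃ dissolves, [La³⁺] = 2s and [CO₃²⁻] = 3s.
Ksp = [La³⁺]^2[CO₃²⁻]^3 = (2s)^2 · (3s)^3 = 108s^5
108s^5 = 6.7×10⁻³⁴  ⇒  s^5 = 6.2×10⁻³⁶
s = (6.2×10⁻³⁶)^(1/5) = 9.1×10⁻⁸ M

9.1×10⁻⁸ M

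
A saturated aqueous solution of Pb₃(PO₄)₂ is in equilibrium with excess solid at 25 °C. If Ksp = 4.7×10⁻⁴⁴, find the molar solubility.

8.5×10⁻¹⁰ M

Pb₃(PO₄)₂(s) ⇌ 3 Pb²⁺(aq) + 2 PO₄³⁻(aq)
If s mol/L of Pb₃(PO₄)₂ dissolves, [Pb²⁺] = 3s and [PO₄³⁻] = 2s.
Ksp = [Pb²⁺]^3[PO₄³⁻]^2 = (3s)^3 · (2s)^2 = 108s^5
108s^5 = 4.7×10⁻⁴⁴  ⇒  s^5 = 4.4×10⁻⁴⁶
s = (4.4×10⁻⁴⁶)^(1/5) = 8.5×10⁻¹⁰ mol/L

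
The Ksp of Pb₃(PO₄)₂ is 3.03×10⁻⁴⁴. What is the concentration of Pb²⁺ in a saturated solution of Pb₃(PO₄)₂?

Pb₃(PO₄)₂(s) ⇌ 3 Pb²⁺(aq) + 2 PO₄³⁻(aq)
If s mol/L of Pb₃(PO₄)₂ dissolves, [Pb²⁺] = 3s and [PO₄³⁻] = 2s.
Ksp = [Pb²⁺]^3[PO₄³⁻]^2 = (3s)^3 · (2s)^2 = 108s^5 = 3.03×10⁻⁴⁴
s = 7.76×10⁻¹⁰ M
[Pb²⁺] = 3s = 2.33×10⁻⁹ M

2.33×10⁻⁹ M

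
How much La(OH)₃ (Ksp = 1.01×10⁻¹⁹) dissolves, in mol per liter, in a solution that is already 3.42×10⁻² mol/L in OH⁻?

La(OH)₃(s) ⇌ La³⁺(aq) + 3 OH⁻(aq)
With OH⁻ already at 3.42×10⁻² mol/L and s small, take [OH⁻] ≈ 3.42×10⁻² mol/L and [La³⁺] = s.
Ksp = [La³⁺][OH⁻]^3 = s(3.42×10⁻²)^3
s = 1.01×10⁻¹⁹ / (3.42×10⁻²)^3 = 2.52×10⁻¹⁵
s = 2.52×10⁻¹⁵ mol/L

2.52×10⁻¹⁵ M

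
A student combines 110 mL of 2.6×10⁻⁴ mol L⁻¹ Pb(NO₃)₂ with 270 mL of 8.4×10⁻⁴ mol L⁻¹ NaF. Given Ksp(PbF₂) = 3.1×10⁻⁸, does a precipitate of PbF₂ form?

No

After mixing, V = 110 mL + 270 mL = 380 mL.
[Pb²⁺] = (2.6×10⁻⁴)(110)/380 = 7.5×10⁻⁵ mol L⁻¹
[F⁻] = (8.4×10⁻⁴)(270)/380 = 6.0×10⁻⁴ mol L⁻¹
Q = [Pb²⁺][F⁻]^2 = 2.7×10⁻¹¹
Q = 2.7×10⁻¹¹ < Ksp = 3.1×10⁻⁸, so the solution is unsaturated and no precipitate forms.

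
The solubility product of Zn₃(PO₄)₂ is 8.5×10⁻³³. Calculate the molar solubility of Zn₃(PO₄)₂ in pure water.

1.5×10⁻⁷ M

Zn₃(PO₄)₂(s) ⇌ 3 Zn²⁺(aq) + 2 PO₄³⁻(aq)
Let s be the molar solubility. Then [Zn²⁺] = 3s and [PO₄³⁻] = 2s.
Ksp = [Zn²⁺]^3[PO₄³⁻]^2 = (3s)^3 · (2s)^2 = 108s^5
108s^5 = 8.5×10⁻³³  ⇒  s^5 = 7.9×10⁻³⁵
Taking the 5th root, s = 1.5×10⁻⁷ mol/L.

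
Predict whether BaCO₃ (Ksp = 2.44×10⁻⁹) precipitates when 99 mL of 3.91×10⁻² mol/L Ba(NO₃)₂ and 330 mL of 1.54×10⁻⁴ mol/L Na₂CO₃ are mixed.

Yes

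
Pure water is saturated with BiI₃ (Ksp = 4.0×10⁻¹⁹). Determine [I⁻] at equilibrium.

BiI₃(s) ⇌ Bi³⁺(aq) + 3 I⁻(aq)
If s mol/L of BiI₃ dissolves, [Bi³⁺] = s and [I⁻] = 3s.
Ksp = [Bi³⁺][I⁻]^3 = s · (3s)^3 = 27s^4 = 4.0×10⁻¹⁹
s = 1.1×10⁻⁵ M
[I⁻] = 3s = 3.3×10⁻⁵ M

3.3×10⁻⁵ M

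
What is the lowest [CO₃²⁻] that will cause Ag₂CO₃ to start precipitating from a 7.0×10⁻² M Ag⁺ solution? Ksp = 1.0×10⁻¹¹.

2.0×10⁻⁹ M

Each salt precipitates once Q = Ksp for that salt.
Ag₂CO₃(s) ⇌ 2 Ag⁺(aq) + CO₃²⁻(aq)
Ksp = [Ag⁺]^2[CO₃²⁻] = [CO₃²⁻](7.0×10⁻²)^2
[CO₃²⁻] = 1.0×10⁻¹¹ / (7.0×10⁻²)^2 = 2.0×10⁻⁹
[CO₃²⁻] = 2.0×10⁻⁹ M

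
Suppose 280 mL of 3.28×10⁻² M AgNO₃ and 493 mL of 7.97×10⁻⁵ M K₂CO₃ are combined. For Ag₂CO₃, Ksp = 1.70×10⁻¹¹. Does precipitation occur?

The combined volume is 773 mL.
[Ag⁺] = (3.28×10⁻²)(280)/773 = 1.19×10⁻² M
[CO₃²⁻] = (7.97×10⁻⁵)(493)/773 = 5.08×10⁻⁵ M
Q = [Ag⁺]^2[CO₃²⁻] = 7.18×10⁻⁹
Because Q > Ksp (7.18×10⁻⁹ vs 1.70×10⁻¹¹), a precipitate of Ag₂CO₃ forms.

Yes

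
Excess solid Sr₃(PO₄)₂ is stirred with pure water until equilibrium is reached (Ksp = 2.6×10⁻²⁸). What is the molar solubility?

1.2×10⁻⁶ M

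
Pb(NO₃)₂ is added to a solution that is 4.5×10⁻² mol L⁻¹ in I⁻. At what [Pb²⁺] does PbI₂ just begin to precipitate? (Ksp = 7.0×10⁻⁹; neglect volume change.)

3.5×10⁻⁶ M

Precipitation of each salt begins when its ion product equals Ksp.
PbI₂(s) ⇌ Pb²⁺(aq) + 2 I⁻(aq)
Ksp = [Pb²⁺][I⁻]^2 = [Pb²⁺](4.5×10⁻²)^2
[Pb²⁺] = 7.0×10⁻⁹ / (4.5×10⁻²)^2 = 3.5×10⁻⁶
[Pb²⁺] = 3.5×10⁻⁶ mol L⁻¹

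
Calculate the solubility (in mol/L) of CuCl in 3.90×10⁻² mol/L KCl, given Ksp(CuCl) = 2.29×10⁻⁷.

5.87×10⁻⁶ M

CuCl(s) ⇌ Cu⁺(aq) + Cl⁻(aq)
Cl⁻ is already present at 3.90×10⁻² mol/L. If s mol/L of CuCl dissolves, [Cu⁺] = s while [Cl⁻] ≈ 3.90×10⁻² mol/L.
Ksp = [Cu⁺][Cl⁻] = s(3.90×10⁻²)
s = 2.29×10⁻⁷ / (3.90×10⁻²) = 5.87×10⁻⁶
s = 5.87×10⁻⁶ mol/L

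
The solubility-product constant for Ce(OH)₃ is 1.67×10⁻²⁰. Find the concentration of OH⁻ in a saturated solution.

1.50×10⁻⁵ M

Ce(OH)₃(s) ⇌ Ce³⁺(aq) + 3 OH⁻(aq)
Call the molar solubility s, so that [Ce³⁺] = s and [OH⁻] = 3s.
Ksp = [Ce³⁺][OH⁻]^3 = s · (3s)^3 = 27s^4 = 1.67×10⁻²⁰
s = 4.99×10⁻⁶ M
[OH⁻] = 3s = 1.50×10⁻⁵ M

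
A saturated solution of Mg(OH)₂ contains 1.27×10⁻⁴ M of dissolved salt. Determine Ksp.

Ksp = 8.19×10⁻¹²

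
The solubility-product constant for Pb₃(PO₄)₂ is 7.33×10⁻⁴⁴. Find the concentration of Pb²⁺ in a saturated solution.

Pb₃(PO₄)₂(s) ⇌ 3 Pb²⁺(aq) + 2 PO₄³⁻(aq)
With molar solubility s: [Pb²⁺] = 3s, [PO₄³⁻] = 2s.
Ksp = [Pb²⁺]^3[PO₄³⁻]^2 = (3s)^3 · (2s)^2 = 108s^5 = 7.33×10⁻⁴⁴
s = 9.25×10⁻¹⁰ M
[Pb²⁺] = 3s = 2.78×10⁻⁹ M

2.78×10⁻⁹ M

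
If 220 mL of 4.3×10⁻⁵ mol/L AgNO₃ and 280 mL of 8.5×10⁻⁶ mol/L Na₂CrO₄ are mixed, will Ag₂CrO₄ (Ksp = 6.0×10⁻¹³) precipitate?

No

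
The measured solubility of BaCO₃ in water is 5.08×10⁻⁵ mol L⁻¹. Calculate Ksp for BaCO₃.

BaCO₃(s) ⇌ Ba²⁺(aq) + CO₃²⁻(aq)
Let s be the molar solubility. Then [Ba²⁺] = s and [CO₃²⁻] = s.
Ksp = [Ba²⁺][CO₃²⁻] = s · s = s^2
Ksp = (5.08×10⁻⁵)^2 = 2.58×10⁻⁹

Ksp = 2.58×10⁻⁹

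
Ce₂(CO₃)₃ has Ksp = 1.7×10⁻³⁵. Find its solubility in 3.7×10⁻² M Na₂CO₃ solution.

2.9×10⁻¹⁶ M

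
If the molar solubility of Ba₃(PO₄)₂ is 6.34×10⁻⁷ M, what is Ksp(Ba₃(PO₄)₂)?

Ba₃(PO₄)₂(s) ⇌ 3 Ba²⁺(aq) + 2 PO₄³⁻(aq)
For each mole of Ba₃(PO₄)₂ that dissolves per liter, [Ba²⁺] = 3s and [PO₄³⁻] = 2s; let s denote this solubility.
Ksp = [Ba²⁺]^3[PO₄³⁻]^2 = (3s)^3 · (2s)^2 = 108s^5
Ksp = 108 × (6.34×10⁻⁷)^5 = 1.11×10⁻²⁹

Ksp = 1.11×10⁻²⁹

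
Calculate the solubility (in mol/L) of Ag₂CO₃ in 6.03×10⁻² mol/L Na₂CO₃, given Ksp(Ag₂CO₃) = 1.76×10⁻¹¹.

Ag₂CO₃(s) ⇌ 2 Ag⁺(aq) + CO₃²⁻(aq)
CO₃²⁻ is already present at 6.03×10⁻² mol/L. If s mol/L of Ag₂CO₃ dissolves, [Ag⁺] = 2s while [CO₃²⁻] ≈ 6.03×10⁻² mol/L.
Ksp = [Ag⁺]^2[CO₃²⁻] = (2s)^2(6.03×10⁻²)
(2s)^2 = 1.76×10⁻¹¹ / (6.03×10⁻²) = 2.92×10⁻¹⁰
s = 8.54×10⁻⁶ mol/L

8.54×10⁻⁶ M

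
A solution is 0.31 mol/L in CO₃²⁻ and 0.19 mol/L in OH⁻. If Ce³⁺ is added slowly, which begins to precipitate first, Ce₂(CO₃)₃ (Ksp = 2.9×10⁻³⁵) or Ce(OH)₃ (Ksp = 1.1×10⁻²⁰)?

A salt starts to precipitate once the ion product Q reaches its Ksp.
For Ce₂(CO₃)₃: [Ce³⁺] = (Ksp/[CO₃²⁻]^3)^(1/2) = 3.1×10⁻¹⁷ mol/L
For Ce(OH)₃: [Ce³⁺] = (Ksp/[OH⁻]^3) = 1.6×10⁻¹⁸ mol/L
Ce(OH)₃ requires the lower [Ce³⁺], so it precipitates first.

Ce(OH)₃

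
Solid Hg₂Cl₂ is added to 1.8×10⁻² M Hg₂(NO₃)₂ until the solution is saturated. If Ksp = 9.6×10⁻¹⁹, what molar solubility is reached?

3.7×10⁻⁹ M

Hg₂Cl₂(s) ⇌ Hg₂²⁺(aq) + 2 Cl⁻(aq)
The solution already contains Hg₂²⁺ at 1.8×10⁻² M. Let s be the molar solubility of Hg₂Cl₂.
[Hg₂²⁺] ≈ 1.8×10⁻² M (common ion dominates); [Cl⁻] = 2s.
Ksp = [Hg₂²⁺][Cl⁻]^2 = (1.8×10⁻²)(2s)^2
(2s)^2 = 9.6×10⁻¹⁹ / (1.8×10⁻²) = 5.3×10⁻¹⁷
s = 3.7×10⁻⁹ M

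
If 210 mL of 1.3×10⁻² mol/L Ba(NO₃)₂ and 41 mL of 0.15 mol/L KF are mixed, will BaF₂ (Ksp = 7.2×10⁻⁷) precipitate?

Yes

After mixing, V = 210 mL + 41 mL = 251 mL.
[Ba²⁺] = (1.3×10⁻²)(210)/251 = 1.1×10⁻² mol/L
[F⁻] = (0.15)(41)/251 = 2.5×10⁻² mol/L
Q = [Ba²⁺][F⁻]^2 = 6.5×10⁻⁶
Since Q (6.5×10⁻⁶) exceeds Ksp (7.2×10⁻⁷), BaF₂ will precipitate.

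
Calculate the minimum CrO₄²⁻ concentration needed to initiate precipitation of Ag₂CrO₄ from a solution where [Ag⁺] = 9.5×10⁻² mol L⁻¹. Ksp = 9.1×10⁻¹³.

1.0×10⁻¹⁰ M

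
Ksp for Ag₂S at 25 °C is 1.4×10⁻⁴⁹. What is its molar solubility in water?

Ag₂S(s) ⇌ 2 Ag⁺(aq) + S²⁻(aq)
With molar solubility s: [Ag⁺] = 2s, [S²⁻] = s.
Ksp = [Ag⁺]^2[S²⁻] = (2s)^2 · s = 4s^3
4s^3 = 1.4×10⁻⁴⁹  ⇒  s^3 = 3.5×10⁻⁵⁰
Taking the 3rd root, s = 3.3×10⁻¹⁷ mol/L.

3.3×10⁻¹⁷ M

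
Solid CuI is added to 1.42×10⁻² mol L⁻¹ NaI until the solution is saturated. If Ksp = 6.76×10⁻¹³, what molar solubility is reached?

CuI(s) ⇌ Cu⁺(aq) + I⁻(aq)
Let s be the solubility of CuI here. The common ion gives [I⁻] ≈ 1.42×10⁻² mol L⁻¹, and [Cu⁺] = s.
Ksp = [Cu⁺][I⁻] = s(1.42×10⁻²)
s = 6.76×10⁻¹³ / (1.42×10⁻²) = 4.76×10⁻¹¹
s = 4.76×10⁻¹¹ mol L⁻¹

4.76×10⁻¹¹ M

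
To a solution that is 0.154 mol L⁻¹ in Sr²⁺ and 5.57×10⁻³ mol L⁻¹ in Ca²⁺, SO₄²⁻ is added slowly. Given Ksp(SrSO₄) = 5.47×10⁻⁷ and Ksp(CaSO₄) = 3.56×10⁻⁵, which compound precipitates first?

Precipitation of each salt begins when its ion product equals Ksp.
For SrSO₄: [SO₄²⁻] = (Ksp/[Sr²⁺]) = 3.55×10⁻⁶ mol L⁻¹
For CaSO₄: [SO₄²⁻] = (Ksp/[Ca²⁺]) = 6.39×10⁻³ mol L⁻¹
SrSO₄ requires the lower [SO₄²⁻], so it precipitates first.

SrSO₄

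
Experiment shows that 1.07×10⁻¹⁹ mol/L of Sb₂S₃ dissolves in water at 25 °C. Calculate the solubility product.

Ksp = 1.51×10⁻⁹³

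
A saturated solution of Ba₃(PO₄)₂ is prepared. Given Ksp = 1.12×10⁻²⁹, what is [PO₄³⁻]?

Ba₃(PO₄)₂(s) ⇌ 3 Ba²⁺(aq) + 2 PO₄³⁻(aq)
With molar solubility s: [Ba²⁺] = 3s, [PO₄³⁻] = 2s.
Ksp = [Ba²⁺]^3[PO₄³⁻]^2 = (3s)^3 · (2s)^2 = 108s^5 = 1.12×10⁻²⁹
s = 6.36×10⁻⁷ M
[PO₄³⁻] = 2s = 1.27×10⁻⁶ M

1.27×10⁻⁶ M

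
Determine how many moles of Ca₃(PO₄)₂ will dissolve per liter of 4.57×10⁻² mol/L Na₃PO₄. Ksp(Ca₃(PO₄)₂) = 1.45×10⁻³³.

2.95×10⁻¹¹ M

Ca₃(PO₄)₂(s) ⇌ 3 Ca²⁺(aq) + 2 PO₄³⁻(aq)
The solution already contains PO₄³⁻ at 4.57×10⁻² mol/L. Let s be the molar solubility of Ca₃(PO₄)₂.
[PO₄³⁻] ≈ 4.57×10⁻² mol/L (common ion dominates); [Ca²⁺] = 3s.
Ksp = [Ca²⁺]^3[PO₄³⁻]^2 = (3s)^3(4.57×10⁻²)^2
(3s)^3 = 1.45×10⁻³³ / (4.57×10⁻²)^2 = 6.94×10⁻³¹
s = 2.95×10⁻¹¹ mol/L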